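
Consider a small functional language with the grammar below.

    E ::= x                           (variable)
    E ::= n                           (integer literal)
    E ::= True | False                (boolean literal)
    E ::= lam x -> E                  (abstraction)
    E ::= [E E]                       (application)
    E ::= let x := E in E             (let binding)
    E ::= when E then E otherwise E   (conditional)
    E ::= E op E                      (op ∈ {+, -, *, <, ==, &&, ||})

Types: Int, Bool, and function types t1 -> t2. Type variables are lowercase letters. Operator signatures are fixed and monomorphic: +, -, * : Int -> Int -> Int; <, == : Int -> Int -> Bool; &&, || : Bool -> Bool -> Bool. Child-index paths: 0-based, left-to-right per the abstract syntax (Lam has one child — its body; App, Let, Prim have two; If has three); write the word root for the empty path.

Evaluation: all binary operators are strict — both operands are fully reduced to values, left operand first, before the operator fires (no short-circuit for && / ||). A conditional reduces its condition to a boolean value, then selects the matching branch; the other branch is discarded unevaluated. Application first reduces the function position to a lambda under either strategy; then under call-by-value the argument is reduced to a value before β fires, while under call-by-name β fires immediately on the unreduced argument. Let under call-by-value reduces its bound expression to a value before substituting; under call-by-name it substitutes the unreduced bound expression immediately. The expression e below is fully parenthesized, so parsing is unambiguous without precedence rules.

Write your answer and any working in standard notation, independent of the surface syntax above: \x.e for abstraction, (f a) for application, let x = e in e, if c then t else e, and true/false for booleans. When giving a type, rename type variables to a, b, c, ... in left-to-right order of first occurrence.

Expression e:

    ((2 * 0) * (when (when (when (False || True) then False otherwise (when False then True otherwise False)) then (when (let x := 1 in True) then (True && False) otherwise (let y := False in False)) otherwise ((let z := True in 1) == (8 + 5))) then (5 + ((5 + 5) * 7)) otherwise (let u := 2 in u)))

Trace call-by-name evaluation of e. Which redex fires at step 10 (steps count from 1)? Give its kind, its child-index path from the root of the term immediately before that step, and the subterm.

Derivation:
step 0: ((2 * 0) * (if (if (if (false || true) then false else (if false then true else false)) then (if (let x = 1 in true) then (true && false) else (let y = false in false)) else ((let z = true in 1) == (8 + 5))) then (5 + ((5 + 5) * 7)) else (let u = 2 in u)))
step 1: [delta@0] (0 * (if (if (if (false || true) then false else (if false then true else false)) then (if (let x = 1 in true) then (true && false) else (let y = false in false)) else ((let z = true in 1) == (8 + 5))) then (5 + ((5 + 5) * 7)) else (let u = 2 in u)))
step 2: [delta@1.0.0.0] (0 * (if (if (if true then false else (if false then true else false)) then (if (let x = 1 in true) then (true && false) else (let y = false in false)) else ((let z = true in 1) == (8 + 5))) then (5 + ((5 + 5) * 7)) else (let u = 2 in u)))
step 3: [if@1.0.0] (0 * (if (if false then (if (let x = 1 in true) then (true && false) else (let y = false in false)) else ((let z = true in 1) == (8 + 5))) then (5 + ((5 + 5) * 7)) else (let u = 2 in u)))
step 4: [if@1.0] (0 * (if ((let z = true in 1) == (8 + 5)) then (5 + ((5 + 5) * 7)) else (let u = 2 in u)))
step 5: [let@1.0.0] (0 * (if (1 == (8 + 5)) then (5 + ((5 + 5) * 7)) else (let u = 2 in u)))
step 6: [delta@1.0.1] (0 * (if (1 == 13) then (5 + ((5 + 5) * 7)) else (let u = 2 in u)))
step 7: [delta@1.0] (0 * (if false then (5 + ((5 + 5) * 7)) else (let u = 2 in u)))
step 8: [if@1] (0 * (let u = 2 in u))
step 9: [let@1] (0 * 2)
step 10: [delta@root] 0

Answer: delta at root : (0 * 2)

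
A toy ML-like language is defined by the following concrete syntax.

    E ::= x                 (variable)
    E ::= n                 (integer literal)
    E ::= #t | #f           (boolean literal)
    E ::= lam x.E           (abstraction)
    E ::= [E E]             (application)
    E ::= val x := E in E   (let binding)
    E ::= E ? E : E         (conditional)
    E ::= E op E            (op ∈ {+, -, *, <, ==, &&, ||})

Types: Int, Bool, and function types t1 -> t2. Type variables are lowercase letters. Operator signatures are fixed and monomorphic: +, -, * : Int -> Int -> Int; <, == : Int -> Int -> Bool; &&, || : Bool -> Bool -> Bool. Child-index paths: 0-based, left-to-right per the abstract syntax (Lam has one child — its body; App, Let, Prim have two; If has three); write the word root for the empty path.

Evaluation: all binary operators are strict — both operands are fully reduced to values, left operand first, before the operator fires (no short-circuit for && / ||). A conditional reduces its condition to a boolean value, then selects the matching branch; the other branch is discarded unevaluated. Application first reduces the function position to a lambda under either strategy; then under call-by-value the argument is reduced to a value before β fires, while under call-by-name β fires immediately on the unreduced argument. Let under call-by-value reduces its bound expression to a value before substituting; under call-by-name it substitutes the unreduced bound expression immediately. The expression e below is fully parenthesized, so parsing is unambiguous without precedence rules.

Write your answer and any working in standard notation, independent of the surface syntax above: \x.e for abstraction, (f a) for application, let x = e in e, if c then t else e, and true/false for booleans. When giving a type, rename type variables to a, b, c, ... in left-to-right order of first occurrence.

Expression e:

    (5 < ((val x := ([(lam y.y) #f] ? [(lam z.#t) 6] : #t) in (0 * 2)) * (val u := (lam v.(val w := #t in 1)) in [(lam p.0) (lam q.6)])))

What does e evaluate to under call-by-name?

Trace:
step 0: (5 < ((let x = (if ((\y.y) false) then ((\z.true) 6) else true) in (0 * 2)) * (let u = (\v.(let w = true in 1)) in ((\p.0) (\q.6)))))
step 1: [let@1.0] (5 < ((0 * 2) * (let u = (\v.(let w = true in 1)) in ((\p.0) (\q.6)))))
step 2: [delta@1.0] (5 < (0 * (let u = (\v.(let w = true in 1)) in ((\p.0) (\q.6)))))
step 3: [let@1.1] (5 < (0 * ((\p.0) (\q.6))))
step 4: [beta@1.1] (5 < (0 * 0))
step 5: [delta@1] (5 < 0)
step 6: [delta@root] false

Answer: false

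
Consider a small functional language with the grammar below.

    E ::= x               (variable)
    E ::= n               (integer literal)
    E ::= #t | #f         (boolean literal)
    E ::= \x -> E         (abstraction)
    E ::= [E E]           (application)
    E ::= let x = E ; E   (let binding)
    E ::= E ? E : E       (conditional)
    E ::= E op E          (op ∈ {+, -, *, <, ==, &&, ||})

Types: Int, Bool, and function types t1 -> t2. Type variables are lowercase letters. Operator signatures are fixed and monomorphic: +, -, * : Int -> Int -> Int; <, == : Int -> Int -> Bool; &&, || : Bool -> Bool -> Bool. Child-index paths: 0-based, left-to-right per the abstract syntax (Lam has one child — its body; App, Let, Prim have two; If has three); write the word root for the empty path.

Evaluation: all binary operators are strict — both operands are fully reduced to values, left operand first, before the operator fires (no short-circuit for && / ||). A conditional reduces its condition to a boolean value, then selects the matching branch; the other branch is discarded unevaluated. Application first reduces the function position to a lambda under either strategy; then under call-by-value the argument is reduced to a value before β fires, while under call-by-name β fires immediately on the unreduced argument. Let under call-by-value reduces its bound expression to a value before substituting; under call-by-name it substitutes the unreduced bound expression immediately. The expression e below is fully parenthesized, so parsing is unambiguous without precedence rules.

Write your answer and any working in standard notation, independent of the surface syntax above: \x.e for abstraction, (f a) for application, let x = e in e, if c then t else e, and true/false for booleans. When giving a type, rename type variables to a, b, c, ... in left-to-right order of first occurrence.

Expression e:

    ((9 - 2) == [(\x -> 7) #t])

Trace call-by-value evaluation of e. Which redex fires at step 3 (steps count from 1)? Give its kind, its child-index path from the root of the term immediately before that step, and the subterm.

Trace:
step 0: ((9 - 2) == ((\x.7) true))
step 1: [delta@0] (7 == ((\x.7) true))
step 2: [beta@1] (7 == 7)
step 3: [delta@root] true

Answer: delta at root : (7 == 7)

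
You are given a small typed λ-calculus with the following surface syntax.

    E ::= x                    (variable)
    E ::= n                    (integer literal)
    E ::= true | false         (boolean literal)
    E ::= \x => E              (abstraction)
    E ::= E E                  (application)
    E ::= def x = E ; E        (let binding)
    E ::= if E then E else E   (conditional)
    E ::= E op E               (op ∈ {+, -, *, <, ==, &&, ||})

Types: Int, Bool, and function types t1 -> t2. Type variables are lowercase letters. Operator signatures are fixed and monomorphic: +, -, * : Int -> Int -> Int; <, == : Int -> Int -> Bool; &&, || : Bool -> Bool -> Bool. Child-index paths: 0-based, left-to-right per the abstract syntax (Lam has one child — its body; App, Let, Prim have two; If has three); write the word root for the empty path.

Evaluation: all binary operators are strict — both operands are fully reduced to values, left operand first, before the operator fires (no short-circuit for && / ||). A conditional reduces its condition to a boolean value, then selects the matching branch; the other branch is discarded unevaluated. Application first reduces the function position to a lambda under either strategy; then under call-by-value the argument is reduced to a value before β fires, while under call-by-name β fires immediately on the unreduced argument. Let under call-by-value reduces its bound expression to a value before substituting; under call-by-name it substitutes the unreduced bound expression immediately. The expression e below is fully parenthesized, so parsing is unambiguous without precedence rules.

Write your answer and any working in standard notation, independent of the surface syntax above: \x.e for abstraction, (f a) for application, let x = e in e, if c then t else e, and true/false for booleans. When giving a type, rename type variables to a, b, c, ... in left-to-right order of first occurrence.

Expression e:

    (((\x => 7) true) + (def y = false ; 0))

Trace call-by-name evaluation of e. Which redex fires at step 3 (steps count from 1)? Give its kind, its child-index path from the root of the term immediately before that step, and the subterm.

Derivation:
step 0: (((\x.7) true) + (let y = false in 0))
step 1: [beta@0] (7 + (let y = false in 0))
step 2: [let@1] (7 + 0)
step 3: [delta@root] 7

Answer: delta at root : (7 + 0)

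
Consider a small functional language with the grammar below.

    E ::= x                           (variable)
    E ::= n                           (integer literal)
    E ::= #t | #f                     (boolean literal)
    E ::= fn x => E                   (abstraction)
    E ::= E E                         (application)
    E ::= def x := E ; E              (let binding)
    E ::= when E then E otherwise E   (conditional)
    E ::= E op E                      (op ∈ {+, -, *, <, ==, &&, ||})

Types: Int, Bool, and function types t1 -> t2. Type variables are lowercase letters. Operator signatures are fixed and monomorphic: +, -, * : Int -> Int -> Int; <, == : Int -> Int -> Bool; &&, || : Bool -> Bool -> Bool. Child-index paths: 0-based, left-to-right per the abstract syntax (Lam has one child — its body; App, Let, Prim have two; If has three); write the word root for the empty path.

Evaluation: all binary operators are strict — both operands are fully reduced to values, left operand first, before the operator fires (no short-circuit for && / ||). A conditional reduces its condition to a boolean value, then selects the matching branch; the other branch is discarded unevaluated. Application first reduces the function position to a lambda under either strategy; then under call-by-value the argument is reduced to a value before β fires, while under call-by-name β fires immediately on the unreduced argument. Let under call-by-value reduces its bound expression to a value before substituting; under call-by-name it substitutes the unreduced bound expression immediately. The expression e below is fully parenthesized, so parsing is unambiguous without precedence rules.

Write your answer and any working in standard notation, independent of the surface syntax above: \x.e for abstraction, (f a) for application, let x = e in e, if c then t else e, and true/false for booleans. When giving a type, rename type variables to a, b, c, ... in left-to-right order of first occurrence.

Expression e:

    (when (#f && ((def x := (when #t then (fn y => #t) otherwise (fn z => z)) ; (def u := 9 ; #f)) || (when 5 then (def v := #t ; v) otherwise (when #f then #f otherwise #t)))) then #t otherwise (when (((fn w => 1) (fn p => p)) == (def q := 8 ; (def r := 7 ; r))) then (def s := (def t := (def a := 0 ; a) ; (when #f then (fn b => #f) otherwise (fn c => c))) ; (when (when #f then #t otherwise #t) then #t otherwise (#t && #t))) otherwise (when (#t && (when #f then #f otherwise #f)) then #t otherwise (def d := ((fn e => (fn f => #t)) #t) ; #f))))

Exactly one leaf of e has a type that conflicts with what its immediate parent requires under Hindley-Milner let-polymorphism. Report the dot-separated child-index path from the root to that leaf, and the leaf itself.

Derivation:
  unify Bool ~ Bool
  unify Bool ~ Bool
\y._ : a -> Bool
z : b
\z._ : b -> b
  unify a -> Bool ~ b -> b
  unify a ~ b
  unify Bool ~ b
let x : Bool -> Bool
let u : Int
  unify Bool ~ Bool
  unify Int ~ Bool
  FAIL: mismatch Int ~ Bool

Answer: 0.1.1.0 : 5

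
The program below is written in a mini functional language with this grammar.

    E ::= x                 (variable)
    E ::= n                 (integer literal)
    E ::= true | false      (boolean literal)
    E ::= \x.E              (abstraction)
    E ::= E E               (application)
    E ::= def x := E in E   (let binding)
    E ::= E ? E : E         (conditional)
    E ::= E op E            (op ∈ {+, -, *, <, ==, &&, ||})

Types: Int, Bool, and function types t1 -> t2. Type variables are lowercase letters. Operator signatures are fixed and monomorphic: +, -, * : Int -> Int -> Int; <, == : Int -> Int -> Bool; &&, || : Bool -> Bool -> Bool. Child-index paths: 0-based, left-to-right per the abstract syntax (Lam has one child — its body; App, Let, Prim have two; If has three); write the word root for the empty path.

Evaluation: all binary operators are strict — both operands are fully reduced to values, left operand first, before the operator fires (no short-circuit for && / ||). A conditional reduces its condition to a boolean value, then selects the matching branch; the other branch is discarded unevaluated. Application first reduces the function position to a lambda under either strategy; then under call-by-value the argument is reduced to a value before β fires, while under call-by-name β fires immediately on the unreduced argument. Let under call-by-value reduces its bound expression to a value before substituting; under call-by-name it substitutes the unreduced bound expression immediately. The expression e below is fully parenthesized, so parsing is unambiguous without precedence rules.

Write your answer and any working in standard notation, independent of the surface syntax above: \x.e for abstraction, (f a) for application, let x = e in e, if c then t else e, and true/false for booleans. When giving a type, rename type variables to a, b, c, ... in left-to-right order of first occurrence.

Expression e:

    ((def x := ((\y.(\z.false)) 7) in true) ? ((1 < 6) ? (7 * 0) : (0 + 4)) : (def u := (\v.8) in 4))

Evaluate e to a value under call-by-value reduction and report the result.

Answer: 0

Trace:
step 0: (if (let x = ((\y.(\z.false)) 7) in true) then (if (1 < 6) then (7 * 0) else (0 + 4)) else (let u = (\v.8) in 4))
step 1: [beta@0.0] (if (let x = (\z.false) in true) then (if (1 < 6) then (7 * 0) else (0 + 4)) else (let u = (\v.8) in 4))
step 2: [let@0] (if true then (if (1 < 6) then (7 * 0) else (0 + 4)) else (let u = (\v.8) in 4))
step 3: [if@root] (if (1 < 6) then (7 * 0) else (0 + 4))
step 4: [delta@0] (if true then (7 * 0) else (0 + 4))
step 5: [if@root] (7 * 0)
step 6: [delta@root] 0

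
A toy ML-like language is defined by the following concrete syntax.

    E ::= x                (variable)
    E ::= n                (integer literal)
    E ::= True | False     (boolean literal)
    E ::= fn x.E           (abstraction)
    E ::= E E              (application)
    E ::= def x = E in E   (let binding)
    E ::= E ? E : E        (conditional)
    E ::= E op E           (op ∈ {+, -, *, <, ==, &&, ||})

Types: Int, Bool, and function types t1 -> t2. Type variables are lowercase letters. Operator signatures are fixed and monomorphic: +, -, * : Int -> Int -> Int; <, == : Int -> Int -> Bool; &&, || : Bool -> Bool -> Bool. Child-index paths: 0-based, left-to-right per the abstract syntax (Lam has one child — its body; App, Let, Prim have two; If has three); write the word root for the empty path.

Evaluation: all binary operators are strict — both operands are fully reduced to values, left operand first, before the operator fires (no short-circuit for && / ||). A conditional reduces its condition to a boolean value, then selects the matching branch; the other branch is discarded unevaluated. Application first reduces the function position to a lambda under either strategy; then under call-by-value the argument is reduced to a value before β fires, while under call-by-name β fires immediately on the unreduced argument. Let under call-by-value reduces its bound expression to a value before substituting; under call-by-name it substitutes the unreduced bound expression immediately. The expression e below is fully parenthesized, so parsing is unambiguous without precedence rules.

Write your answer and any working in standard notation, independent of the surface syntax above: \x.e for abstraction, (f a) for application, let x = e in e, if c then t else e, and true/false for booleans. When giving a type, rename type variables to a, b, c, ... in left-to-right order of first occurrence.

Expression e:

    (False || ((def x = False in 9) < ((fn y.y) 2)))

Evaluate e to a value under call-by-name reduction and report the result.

Answer: false

Derivation:
step 0: (false || ((let x = false in 9) < ((\y.y) 2)))
step 1: [let@1.0] (false || (9 < ((\y.y) 2)))
step 2: [beta@1.1] (false || (9 < 2))
step 3: [delta@1] (false || false)
step 4: [delta@root] false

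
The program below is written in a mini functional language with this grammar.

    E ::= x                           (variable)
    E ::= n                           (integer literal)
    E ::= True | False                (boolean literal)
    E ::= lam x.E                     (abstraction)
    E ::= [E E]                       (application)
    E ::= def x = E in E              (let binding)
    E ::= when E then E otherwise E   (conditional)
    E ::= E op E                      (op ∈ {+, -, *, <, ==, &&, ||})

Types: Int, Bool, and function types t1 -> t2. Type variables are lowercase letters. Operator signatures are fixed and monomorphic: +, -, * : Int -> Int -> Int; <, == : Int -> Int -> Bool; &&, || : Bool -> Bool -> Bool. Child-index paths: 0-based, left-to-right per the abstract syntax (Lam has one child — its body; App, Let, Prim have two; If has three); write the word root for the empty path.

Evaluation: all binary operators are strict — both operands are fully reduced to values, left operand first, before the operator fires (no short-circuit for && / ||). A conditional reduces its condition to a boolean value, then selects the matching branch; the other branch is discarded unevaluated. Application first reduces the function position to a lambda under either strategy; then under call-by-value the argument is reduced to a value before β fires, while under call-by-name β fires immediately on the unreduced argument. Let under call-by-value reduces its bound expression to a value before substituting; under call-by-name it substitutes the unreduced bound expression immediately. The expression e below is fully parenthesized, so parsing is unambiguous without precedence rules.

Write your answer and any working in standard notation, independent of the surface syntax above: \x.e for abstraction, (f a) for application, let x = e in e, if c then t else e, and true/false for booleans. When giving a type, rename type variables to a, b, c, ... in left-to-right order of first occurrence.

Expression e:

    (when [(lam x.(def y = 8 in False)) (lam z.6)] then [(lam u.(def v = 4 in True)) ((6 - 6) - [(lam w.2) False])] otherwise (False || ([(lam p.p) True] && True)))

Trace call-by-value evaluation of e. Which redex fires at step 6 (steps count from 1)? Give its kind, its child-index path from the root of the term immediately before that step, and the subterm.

Trace:
step 0: (if ((\x.(let y = 8 in false)) (\z.6)) then ((\u.(let v = 4 in true)) ((6 - 6) - ((\w.2) false))) else (false || (((\p.p) true) && true)))
step 1: [beta@0] (if (let y = 8 in false) then ((\u.(let v = 4 in true)) ((6 - 6) - ((\w.2) false))) else (false || (((\p.p) true) && true)))
step 2: [let@0] (if false then ((\u.(let v = 4 in true)) ((6 - 6) - ((\w.2) false))) else (false || (((\p.p) true) && true)))
step 3: [if@root] (false || (((\p.p) true) && true))
step 4: [beta@1.0] (false || (true && true))
step 5: [delta@1] (false || true)
step 6: [delta@root] true

Answer: delta at root : (false || true)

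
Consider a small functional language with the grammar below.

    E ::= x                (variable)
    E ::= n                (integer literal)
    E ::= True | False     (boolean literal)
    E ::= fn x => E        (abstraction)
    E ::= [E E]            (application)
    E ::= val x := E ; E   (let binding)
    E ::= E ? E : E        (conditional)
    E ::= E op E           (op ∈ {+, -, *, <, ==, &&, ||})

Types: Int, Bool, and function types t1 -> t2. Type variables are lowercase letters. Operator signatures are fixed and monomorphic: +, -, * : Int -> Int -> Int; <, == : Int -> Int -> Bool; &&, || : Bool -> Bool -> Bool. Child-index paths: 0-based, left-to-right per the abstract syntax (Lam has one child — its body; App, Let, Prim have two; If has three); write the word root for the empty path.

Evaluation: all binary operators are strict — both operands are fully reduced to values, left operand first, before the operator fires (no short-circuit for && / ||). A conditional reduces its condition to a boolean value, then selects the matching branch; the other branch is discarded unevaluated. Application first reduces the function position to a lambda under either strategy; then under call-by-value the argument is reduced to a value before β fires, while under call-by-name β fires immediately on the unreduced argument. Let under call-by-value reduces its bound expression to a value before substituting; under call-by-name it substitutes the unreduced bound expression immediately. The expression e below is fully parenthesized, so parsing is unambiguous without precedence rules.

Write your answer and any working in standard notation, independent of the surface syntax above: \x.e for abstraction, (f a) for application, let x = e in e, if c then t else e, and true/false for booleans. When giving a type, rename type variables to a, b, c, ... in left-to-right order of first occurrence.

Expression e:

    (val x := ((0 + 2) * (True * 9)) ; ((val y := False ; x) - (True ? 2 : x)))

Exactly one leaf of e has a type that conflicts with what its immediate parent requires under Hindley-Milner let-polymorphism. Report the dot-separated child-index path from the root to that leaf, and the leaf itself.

Answer: 0.1.0 : true

Working:
  unify Int ~ Int
  unify Int ~ Int
  unify Int ~ Int
  unify Bool ~ Int
  FAIL: mismatch Bool ~ Int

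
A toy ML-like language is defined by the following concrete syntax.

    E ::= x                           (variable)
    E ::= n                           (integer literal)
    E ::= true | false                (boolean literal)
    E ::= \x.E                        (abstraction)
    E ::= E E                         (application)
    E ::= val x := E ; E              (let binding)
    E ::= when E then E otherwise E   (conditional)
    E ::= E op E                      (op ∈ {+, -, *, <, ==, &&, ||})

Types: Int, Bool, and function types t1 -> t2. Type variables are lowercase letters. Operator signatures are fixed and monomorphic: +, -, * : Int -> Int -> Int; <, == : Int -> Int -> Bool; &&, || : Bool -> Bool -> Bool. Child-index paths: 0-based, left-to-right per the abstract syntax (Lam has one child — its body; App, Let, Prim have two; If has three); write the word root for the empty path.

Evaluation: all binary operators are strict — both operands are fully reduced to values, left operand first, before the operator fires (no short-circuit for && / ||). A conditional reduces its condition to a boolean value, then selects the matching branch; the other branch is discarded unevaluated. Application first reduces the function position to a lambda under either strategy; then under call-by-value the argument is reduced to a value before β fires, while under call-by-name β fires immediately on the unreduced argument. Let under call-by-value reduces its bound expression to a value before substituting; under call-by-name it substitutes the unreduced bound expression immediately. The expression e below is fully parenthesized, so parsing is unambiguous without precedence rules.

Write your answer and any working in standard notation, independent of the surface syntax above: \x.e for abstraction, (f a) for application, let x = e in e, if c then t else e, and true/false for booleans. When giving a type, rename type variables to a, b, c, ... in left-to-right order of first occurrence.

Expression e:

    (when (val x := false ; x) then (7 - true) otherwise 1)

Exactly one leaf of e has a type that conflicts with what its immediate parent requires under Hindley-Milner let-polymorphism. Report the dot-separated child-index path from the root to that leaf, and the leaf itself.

Trace:
let x : Bool
x : Bool
  unify Bool ~ Bool
  unify Int ~ Int
  unify Bool ~ Int
  FAIL: mismatch Bool ~ Int

Answer: 1.1 : true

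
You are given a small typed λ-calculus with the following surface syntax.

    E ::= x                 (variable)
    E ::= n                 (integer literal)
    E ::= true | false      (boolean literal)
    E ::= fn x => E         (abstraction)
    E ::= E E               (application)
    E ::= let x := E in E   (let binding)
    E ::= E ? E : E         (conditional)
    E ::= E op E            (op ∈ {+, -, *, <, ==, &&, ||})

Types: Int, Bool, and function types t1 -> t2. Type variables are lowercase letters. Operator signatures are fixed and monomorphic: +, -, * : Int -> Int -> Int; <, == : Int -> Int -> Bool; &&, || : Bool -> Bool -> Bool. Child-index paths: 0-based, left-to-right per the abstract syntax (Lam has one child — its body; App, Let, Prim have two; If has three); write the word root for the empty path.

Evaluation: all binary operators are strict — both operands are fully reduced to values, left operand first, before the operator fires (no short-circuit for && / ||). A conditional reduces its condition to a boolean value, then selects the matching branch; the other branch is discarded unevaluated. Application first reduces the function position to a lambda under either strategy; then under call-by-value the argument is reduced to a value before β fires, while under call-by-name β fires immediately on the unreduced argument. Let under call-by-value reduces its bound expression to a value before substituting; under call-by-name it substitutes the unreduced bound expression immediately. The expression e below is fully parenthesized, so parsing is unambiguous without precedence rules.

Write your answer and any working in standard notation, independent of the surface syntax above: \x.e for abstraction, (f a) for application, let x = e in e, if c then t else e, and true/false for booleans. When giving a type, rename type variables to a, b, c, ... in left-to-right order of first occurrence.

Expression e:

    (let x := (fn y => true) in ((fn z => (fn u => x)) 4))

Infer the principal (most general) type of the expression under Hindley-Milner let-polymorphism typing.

Answer: a -> b -> Bool

Working:
\y._ : a -> Bool
let x : forall. a -> Bool
x : d -> Bool
\u._ : c -> d -> Bool
\z._ : b -> c -> d -> Bool
  unify b -> c -> d -> Bool ~ Int -> e
  unify b ~ Int
  unify c -> d -> Bool ~ e
_ _ : c -> d -> Bool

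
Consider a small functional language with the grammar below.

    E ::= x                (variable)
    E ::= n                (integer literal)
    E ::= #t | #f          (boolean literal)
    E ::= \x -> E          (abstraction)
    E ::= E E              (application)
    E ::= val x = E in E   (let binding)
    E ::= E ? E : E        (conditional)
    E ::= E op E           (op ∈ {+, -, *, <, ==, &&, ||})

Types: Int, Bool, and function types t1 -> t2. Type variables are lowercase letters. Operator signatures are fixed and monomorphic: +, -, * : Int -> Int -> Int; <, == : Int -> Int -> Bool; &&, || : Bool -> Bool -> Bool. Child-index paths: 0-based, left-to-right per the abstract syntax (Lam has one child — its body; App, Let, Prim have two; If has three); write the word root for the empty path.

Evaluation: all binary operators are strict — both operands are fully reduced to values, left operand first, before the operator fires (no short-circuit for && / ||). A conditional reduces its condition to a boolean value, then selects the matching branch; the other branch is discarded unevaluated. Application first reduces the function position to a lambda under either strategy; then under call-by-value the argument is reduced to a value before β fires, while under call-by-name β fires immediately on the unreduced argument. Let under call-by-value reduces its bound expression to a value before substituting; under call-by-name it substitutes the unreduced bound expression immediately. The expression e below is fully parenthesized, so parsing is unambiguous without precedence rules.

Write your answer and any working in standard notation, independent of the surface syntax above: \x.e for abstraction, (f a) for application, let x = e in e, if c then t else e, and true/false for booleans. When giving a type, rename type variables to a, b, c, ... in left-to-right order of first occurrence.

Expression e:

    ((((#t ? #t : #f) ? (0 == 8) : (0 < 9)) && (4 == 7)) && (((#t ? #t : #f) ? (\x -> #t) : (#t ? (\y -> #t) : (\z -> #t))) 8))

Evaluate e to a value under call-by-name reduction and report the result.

Derivation:
step 0: (((if (if true then true else false) then (0 == 8) else (0 < 9)) && (4 == 7)) && ((if (if true then true else false) then (\x.true) else (if true then (\y.true) else (\z.true))) 8))
step 1: [if@0.0.0] (((if true then (0 == 8) else (0 < 9)) && (4 == 7)) && ((if (if true then true else false) then (\x.true) else (if true then (\y.true) else (\z.true))) 8))
step 2: [if@0.0] (((0 == 8) && (4 == 7)) && ((if (if true then true else false) then (\x.true) else (if true then (\y.true) else (\z.true))) 8))
step 3: [delta@0.0] ((false && (4 == 7)) && ((if (if true then true else false) then (\x.true) else (if true then (\y.true) else (\z.true))) 8))
step 4: [delta@0.1] ((false && false) && ((if (if true then true else false) then (\x.true) else (if true then (\y.true) else (\z.true))) 8))
step 5: [delta@0] (false && ((if (if true then true else false) then (\x.true) else (if true then (\y.true) else (\z.true))) 8))
step 6: [if@1.0.0] (false && ((if true then (\x.true) else (if true then (\y.true) else (\z.true))) 8))
step 7: [if@1.0] (false && ((\x.true) 8))
step 8: [beta@1] (false && true)
step 9: [delta@root] false

Answer: false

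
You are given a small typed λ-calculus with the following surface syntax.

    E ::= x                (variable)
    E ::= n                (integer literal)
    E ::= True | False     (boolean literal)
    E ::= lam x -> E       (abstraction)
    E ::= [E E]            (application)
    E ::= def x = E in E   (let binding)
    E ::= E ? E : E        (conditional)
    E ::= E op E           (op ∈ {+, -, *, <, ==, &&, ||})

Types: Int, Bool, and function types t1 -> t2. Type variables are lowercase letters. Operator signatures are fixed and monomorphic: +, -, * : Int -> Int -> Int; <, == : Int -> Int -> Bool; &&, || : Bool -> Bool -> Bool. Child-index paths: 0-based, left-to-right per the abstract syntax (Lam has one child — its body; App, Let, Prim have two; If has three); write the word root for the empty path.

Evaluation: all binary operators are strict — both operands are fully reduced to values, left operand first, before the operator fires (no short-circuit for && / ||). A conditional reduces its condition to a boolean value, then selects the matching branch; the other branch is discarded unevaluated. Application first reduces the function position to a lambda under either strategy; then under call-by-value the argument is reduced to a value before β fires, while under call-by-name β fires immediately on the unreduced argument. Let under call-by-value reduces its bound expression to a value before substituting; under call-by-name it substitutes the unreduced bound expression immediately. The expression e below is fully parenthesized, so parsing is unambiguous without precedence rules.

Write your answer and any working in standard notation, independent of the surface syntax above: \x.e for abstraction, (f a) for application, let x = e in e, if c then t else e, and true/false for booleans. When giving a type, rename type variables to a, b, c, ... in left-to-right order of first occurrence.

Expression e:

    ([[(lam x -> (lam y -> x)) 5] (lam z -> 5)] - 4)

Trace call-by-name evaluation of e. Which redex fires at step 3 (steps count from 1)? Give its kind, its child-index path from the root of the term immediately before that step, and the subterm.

Trace:
step 0: ((((\x.(\y.x)) 5) (\z.5)) - 4)
step 1: [beta@0.0] (((\y.5) (\z.5)) - 4)
step 2: [beta@0] (5 - 4)
step 3: [delta@root] 1

Answer: delta at root : (5 - 4)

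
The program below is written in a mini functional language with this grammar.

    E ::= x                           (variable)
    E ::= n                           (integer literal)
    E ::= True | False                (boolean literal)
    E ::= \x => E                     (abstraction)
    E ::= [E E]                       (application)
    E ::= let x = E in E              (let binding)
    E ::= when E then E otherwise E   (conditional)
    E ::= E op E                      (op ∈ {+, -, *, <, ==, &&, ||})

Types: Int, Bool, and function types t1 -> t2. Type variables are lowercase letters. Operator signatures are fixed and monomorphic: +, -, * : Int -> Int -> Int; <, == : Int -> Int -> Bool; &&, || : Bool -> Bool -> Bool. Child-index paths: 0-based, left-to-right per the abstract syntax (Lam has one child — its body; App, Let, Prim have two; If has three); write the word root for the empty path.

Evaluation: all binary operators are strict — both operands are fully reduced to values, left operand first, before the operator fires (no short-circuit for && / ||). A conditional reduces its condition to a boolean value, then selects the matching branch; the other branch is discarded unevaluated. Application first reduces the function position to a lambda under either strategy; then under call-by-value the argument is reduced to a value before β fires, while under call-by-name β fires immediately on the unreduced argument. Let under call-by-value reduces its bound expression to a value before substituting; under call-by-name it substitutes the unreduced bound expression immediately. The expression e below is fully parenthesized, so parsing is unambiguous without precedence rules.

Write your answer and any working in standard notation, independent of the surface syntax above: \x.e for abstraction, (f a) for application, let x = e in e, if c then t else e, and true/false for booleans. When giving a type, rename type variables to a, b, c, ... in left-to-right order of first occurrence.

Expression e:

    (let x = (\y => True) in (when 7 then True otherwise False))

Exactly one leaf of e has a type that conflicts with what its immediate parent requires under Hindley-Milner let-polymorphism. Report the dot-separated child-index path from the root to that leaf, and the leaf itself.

Trace:
\y._ : a -> Bool
let x : forall. a -> Bool
  unify Int ~ Bool
  FAIL: mismatch Int ~ Bool

Answer: 1.0 : 7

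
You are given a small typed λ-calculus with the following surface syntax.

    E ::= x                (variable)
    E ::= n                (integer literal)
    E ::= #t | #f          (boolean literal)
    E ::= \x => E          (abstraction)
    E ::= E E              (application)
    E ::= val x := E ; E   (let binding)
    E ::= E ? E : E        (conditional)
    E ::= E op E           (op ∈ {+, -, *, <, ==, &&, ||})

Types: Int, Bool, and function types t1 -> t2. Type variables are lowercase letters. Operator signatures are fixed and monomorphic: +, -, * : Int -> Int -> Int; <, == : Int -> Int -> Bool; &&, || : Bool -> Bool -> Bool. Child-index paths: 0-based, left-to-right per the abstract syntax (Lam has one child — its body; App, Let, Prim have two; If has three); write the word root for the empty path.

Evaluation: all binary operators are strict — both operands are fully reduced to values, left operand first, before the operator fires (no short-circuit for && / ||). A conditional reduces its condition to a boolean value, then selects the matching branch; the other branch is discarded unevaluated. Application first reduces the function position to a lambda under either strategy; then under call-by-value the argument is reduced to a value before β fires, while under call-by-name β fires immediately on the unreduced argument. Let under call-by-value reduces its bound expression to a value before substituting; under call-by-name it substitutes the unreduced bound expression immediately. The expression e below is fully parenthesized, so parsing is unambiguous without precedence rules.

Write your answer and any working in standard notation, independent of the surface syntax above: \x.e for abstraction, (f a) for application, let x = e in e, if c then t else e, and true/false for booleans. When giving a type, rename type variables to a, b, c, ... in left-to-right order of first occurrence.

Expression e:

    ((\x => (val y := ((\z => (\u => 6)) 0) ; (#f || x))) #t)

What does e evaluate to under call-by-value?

Answer: true

Trace:
step 0: ((\x.(let y = ((\z.(\u.6)) 0) in (false || x))) true)
step 1: [beta@root] (let y = ((\z.(\u.6)) 0) in (false || true))
step 2: [beta@0] (let y = (\u.6) in (false || true))
step 3: [let@root] (false || true)
step 4: [delta@root] true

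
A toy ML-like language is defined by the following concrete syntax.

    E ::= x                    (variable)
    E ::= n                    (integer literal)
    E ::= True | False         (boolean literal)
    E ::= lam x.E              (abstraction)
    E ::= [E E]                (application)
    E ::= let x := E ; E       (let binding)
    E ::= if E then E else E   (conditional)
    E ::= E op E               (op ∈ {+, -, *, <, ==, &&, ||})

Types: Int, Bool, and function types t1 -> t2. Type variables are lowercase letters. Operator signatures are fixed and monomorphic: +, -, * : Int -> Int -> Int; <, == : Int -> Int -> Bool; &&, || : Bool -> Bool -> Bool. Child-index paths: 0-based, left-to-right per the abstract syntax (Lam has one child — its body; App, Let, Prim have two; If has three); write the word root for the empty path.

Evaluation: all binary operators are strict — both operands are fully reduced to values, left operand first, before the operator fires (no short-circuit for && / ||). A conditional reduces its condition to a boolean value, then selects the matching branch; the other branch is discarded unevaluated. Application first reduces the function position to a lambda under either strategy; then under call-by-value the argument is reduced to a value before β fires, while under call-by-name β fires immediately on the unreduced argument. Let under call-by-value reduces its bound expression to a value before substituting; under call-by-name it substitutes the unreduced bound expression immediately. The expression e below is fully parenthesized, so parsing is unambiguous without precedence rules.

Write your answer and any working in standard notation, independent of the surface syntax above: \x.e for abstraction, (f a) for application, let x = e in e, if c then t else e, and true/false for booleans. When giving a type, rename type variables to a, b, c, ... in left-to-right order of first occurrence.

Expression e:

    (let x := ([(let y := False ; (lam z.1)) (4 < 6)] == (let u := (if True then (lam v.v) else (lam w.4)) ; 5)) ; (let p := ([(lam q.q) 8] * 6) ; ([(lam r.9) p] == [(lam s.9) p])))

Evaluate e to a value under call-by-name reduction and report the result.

Derivation:
step 0: (let x = (((let y = false in (\z.1)) (4 < 6)) == (let u = (if true then (\v.v) else (\w.4)) in 5)) in (let p = (((\q.q) 8) * 6) in (((\r.9) p) == ((\s.9) p))))
step 1: [let@root] (let p = (((\q.q) 8) * 6) in (((\r.9) p) == ((\s.9) p)))
step 2: [let@root] (((\r.9) (((\q.q) 8) * 6)) == ((\s.9) (((\q.q) 8) * 6)))
step 3: [beta@0] (9 == ((\s.9) (((\q.q) 8) * 6)))
step 4: [beta@1] (9 == 9)
step 5: [delta@root] true

Answer: true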